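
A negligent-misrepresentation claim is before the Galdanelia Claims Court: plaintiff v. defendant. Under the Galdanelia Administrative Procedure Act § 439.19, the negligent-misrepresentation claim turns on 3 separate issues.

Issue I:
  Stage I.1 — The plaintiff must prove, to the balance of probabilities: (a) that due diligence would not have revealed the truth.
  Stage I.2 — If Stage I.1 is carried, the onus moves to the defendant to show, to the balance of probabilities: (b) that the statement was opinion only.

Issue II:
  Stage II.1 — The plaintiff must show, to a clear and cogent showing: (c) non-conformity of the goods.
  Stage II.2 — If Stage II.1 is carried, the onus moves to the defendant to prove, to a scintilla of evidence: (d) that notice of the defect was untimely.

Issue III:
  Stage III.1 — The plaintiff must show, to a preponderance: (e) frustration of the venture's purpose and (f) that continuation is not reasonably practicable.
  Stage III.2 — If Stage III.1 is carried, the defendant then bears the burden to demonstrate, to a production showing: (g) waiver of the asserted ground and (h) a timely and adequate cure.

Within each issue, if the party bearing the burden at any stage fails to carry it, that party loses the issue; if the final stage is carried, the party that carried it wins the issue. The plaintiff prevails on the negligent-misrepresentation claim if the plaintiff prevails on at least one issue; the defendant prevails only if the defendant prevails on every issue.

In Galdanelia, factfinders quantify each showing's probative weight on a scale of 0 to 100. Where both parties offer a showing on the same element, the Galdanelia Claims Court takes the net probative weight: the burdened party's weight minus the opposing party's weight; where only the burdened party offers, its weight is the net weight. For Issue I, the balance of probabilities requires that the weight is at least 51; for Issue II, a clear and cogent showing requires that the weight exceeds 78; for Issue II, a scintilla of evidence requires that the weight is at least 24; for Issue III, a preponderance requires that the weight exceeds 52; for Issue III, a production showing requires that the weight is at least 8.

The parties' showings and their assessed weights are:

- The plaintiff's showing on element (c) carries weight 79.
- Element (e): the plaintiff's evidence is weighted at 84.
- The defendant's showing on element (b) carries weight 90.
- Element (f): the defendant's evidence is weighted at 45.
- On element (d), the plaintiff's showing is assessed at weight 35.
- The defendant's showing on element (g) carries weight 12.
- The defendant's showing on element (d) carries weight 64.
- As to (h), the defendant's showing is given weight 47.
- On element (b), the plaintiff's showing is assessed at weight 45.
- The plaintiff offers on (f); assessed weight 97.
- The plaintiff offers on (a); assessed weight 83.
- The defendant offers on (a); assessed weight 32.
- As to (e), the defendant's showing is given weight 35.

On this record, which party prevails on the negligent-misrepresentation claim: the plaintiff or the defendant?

plaintiff

— Issue I —
Stage I.1 (plaintiff, the balance of probabilities, weight is at least 51): (a) net 83−32=51 ≥ 51 — meets.
  Stage I.1 carried; the burden shifts to the defendant.
Stage I.2 (defendant, the balance of probabilities, weight is at least 51): (b) net 90−45=45 < 51 — fails.
  The defendant does not carry Stage I.2.
So the plaintiff prevails on this issue.
— Issue II —
Stage II.1 (plaintiff, a clear and cogent showing, weight exceeds 78): (c) 79 > 78 — meets.
  Stage II.1 is satisfied; the onus moves to the defendant.
Stage II.2 (defendant, a scintilla of evidence, weight is at least 24): (d) net 64−35=29 ≥ 24 — meets.
  Stage II.2 carried; the final stage is satisfied.
All stages carried — the defendant prevails on this issue.
— Issue III —
At Stage III.1 the plaintiff must meet a preponderance (weight exceeds 52): on (e) the weight is 84 less the opposing 35 gives net 49, which does not exceed 52, so (e) does not meet the standard; on (f) the weight is 97 less the opposing 45 gives net 52, which does not exceed 52, so (f) does not meet the standard.
  The plaintiff does not carry Stage III.1.
The defendant prevails on this issue.
Per-issue: Issue I → plaintiff; Issue II → defendant; Issue III → defendant. The plaintiff must prevail on at least one issue; overall, the plaintiff prevails.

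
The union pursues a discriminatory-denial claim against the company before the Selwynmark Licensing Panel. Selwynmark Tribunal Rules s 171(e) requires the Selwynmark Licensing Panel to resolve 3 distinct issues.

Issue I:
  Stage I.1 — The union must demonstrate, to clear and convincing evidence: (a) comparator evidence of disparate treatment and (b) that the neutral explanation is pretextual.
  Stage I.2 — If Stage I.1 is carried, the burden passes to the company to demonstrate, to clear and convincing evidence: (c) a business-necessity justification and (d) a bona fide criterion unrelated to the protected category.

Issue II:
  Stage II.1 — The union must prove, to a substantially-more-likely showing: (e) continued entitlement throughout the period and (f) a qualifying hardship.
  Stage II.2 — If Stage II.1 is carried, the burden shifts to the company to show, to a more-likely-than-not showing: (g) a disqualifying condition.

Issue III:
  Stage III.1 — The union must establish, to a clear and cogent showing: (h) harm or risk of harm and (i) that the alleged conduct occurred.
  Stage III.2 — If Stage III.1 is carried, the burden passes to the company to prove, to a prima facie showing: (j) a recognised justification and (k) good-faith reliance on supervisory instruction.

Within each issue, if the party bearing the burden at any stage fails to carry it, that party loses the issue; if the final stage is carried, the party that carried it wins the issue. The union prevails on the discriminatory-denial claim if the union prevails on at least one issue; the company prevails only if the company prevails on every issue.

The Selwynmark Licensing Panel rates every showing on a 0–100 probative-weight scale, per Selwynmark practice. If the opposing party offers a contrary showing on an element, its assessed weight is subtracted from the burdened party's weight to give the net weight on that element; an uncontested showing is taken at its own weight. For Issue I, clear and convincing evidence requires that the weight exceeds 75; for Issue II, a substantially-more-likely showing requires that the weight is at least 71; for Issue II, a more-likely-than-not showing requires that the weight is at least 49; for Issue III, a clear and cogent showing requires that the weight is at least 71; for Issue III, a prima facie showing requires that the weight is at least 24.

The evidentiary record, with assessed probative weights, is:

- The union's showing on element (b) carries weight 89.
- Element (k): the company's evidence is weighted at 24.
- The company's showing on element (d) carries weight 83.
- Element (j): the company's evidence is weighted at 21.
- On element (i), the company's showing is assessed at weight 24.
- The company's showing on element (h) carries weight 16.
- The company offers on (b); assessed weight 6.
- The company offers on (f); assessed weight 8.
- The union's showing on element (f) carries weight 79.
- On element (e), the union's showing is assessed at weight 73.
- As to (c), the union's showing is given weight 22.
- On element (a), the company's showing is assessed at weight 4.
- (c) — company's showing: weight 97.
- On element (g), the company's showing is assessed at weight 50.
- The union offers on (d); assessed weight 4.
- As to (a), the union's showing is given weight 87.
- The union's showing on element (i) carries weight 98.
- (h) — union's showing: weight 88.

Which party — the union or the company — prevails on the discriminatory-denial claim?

union

— Issue I —
Stage I.1 — burden on union; standard: clear and convincing evidence (weight exceeds 75).
    (a): 87 − 4 = 83 > 75 [met]
    (b): 89 − 6 = 83 > 75 [met]
  Stage I.1 is satisfied; the onus moves to the company.
Stage I.2 — burden on company; standard: clear and convincing evidence (weight exceeds 75).
    (c): 97 − 22 = 75 ≤ 75 [not met]
    (d): 83 − 4 = 79 > 75 [met]
  Not every element is met, so the company fails to carry Stage I.2.
The analysis ends at Stage I.2; the union prevails on this issue.
— Issue II —
Stage II.1 (union, a substantially-more-likely showing, weight is at least 71): (e) 73 ≥ 71 — meets; (f) net 79−8=71 ≥ 71 — meets.
  Stage II.1 carried; the burden shifts to the company.
Stage II.2 (company, a more-likely-than-not showing, weight is at least 49): (g) 50 ≥ 49 — meets.
  Stage II.2 carried; the final stage is satisfied.
All stages carried — the company prevails on this issue.
— Issue III —
At Stage III.1 the union must meet a clear and cogent showing (weight is at least 71): on (h) the weight is 88 less the opposing 16 gives net 72, which does reach 71, so (h) meets the standard; on (i) the weight is 98 less the opposing 24 gives net 74, which does reach 71, so (i) meets the standard.
  The union carries Stage III.1; the company now bears the burden.
At Stage III.2 the company must meet a prima facie showing (weight is at least 24): on (j) the weight is 21, < 24, so (j) does not meet the standard; on (k) the weight is 24, ≥ 24, so (k) meets the standard.
  Stage III.2 not carried; the company fails its burden.
The analysis ends at Stage III.2; the union prevails on this issue.
Per-issue: Issue I → union; Issue II → company; Issue III → union. The union must prevail on at least one issue; overall, the union prevails.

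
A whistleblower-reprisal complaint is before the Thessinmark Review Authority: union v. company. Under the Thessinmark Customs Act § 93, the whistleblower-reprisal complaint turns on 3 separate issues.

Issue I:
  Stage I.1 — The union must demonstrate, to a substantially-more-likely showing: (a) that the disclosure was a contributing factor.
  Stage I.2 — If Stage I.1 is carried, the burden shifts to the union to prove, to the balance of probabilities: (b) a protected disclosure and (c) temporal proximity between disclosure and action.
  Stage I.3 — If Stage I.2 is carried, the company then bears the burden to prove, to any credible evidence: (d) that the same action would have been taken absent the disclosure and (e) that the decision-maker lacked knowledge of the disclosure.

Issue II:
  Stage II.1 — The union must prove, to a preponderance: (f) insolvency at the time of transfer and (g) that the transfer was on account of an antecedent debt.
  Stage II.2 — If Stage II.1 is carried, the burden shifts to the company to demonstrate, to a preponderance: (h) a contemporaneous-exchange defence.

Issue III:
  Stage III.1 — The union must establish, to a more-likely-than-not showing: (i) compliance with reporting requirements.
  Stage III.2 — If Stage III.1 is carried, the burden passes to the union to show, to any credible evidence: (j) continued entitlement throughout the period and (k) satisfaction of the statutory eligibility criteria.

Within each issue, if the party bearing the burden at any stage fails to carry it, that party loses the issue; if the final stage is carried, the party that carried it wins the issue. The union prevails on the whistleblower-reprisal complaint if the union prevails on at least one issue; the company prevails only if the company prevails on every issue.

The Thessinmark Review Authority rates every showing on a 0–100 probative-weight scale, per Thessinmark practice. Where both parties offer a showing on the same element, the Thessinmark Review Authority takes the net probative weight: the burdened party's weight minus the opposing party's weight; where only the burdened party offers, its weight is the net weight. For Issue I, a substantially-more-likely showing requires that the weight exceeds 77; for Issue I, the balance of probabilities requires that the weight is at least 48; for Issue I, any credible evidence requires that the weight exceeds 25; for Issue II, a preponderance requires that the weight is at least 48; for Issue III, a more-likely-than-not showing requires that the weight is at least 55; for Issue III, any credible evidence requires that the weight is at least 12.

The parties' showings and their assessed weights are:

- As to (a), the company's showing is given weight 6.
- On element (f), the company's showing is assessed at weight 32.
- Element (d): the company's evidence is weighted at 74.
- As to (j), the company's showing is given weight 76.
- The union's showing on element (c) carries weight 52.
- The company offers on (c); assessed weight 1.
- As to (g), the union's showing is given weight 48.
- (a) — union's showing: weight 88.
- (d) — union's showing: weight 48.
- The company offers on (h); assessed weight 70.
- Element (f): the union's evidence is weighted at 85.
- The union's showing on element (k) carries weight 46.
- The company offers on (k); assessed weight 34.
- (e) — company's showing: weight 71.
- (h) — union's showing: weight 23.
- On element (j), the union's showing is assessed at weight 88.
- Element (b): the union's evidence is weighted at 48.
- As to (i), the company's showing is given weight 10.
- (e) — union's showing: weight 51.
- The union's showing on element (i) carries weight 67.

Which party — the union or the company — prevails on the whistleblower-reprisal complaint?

union

— Issue I —
Stage I.1 — burden on union; standard: a substantially-more-likely showing (weight exceeds 77).
    (a): 88 − 6 = 82 > 77 [met]
  Stage I.1 carried; the burden remains with the union.
Stage I.2 — burden on union; standard: the balance of probabilities (weight is at least 48).
    (b): 48 ≥ 48 [met]
    (c): 52 − 1 = 51 ≥ 48 [met]
  Stage I.2 carried; the burden shifts to the company.
Stage I.3 — burden on company; standard: any credible evidence (weight exceeds 25).
    (d): 74 − 48 = 26 > 25 [met]
    (e): 71 − 51 = 20 ≤ 25 [not met]
  Stage I.3 not carried; the company fails its burden.
So the union prevails on this issue.
— Issue II —
Stage II.1 — burden on union; standard: a preponderance (weight is at least 48).
    (f): 85 − 32 = 53 ≥ 48 [met]
    (g): 48 ≥ 48 [met]
  Stage II.1 carried; the burden shifts to the company.
Stage II.2 — burden on company; standard: a preponderance (weight is at least 48).
    (h): 70 − 23 = 47 < 48 [not met]
  The company does not carry Stage II.2.
The union prevails on this issue.
— Issue III —
At Stage III.1 the union must meet a more-likely-than-not showing (weight is at least 55): on (i) the weight is 67 less the opposing 10 gives net 57, which does reach 55, so (i) meets the standard.
  Stage III.1 carried; the burden remains with the union.
At Stage III.2 the union must meet any credible evidence (weight is at least 12): on (j) the weight is 88 less the opposing 76 gives net 12, which does reach 12, so (j) meets the standard; on (k) the weight is 46 less the opposing 34 gives net 12, which does reach 12, so (k) meets the standard.
  Stage III.2 carried; the final stage is satisfied.
With every stage satisfied, the union prevails on this issue.
Per-issue: Issue I → union; Issue II → union; Issue III → union. The union must prevail on at least one issue; overall, the union prevails.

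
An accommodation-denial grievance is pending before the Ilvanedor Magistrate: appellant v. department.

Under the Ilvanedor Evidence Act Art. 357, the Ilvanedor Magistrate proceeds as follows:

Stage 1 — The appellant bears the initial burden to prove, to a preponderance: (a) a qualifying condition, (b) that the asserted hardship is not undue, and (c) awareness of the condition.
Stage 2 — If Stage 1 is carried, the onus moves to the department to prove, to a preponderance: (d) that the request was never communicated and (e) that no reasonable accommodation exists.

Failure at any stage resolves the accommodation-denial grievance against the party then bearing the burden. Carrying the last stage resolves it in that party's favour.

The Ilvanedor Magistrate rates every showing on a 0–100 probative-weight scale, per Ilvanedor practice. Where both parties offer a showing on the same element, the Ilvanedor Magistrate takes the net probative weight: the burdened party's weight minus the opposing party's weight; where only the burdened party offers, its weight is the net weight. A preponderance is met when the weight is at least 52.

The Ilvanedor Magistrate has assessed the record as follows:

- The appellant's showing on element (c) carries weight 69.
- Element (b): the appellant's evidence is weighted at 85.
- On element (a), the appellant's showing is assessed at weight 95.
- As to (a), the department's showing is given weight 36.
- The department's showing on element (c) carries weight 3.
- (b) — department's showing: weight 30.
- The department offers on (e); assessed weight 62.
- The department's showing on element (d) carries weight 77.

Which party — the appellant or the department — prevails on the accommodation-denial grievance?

At Stage 1 the appellant must meet a preponderance (weight is at least 52): on (a) the weight is 95 less the opposing 36 gives net 59, which does reach 52, so (a) meets the standard; on (b) the weight is 85 less the opposing 30 gives net 55, which does reach 52, so (b) meets the standard; on (c) the weight is 69 less the opposing 3 gives net 66, ≥ 52, so (c) meets the standard.
  All elements met. The burden passes to the department.
At Stage 2 the department must meet a preponderance (weight is at least 52): on (d) the weight is 77, ≥ 52, so (d) meets the standard; on (e) the weight is 62, ≥ 52, so (e) meets the standard.
  The department carries the last stage.
With every stage satisfied, the department prevails.

department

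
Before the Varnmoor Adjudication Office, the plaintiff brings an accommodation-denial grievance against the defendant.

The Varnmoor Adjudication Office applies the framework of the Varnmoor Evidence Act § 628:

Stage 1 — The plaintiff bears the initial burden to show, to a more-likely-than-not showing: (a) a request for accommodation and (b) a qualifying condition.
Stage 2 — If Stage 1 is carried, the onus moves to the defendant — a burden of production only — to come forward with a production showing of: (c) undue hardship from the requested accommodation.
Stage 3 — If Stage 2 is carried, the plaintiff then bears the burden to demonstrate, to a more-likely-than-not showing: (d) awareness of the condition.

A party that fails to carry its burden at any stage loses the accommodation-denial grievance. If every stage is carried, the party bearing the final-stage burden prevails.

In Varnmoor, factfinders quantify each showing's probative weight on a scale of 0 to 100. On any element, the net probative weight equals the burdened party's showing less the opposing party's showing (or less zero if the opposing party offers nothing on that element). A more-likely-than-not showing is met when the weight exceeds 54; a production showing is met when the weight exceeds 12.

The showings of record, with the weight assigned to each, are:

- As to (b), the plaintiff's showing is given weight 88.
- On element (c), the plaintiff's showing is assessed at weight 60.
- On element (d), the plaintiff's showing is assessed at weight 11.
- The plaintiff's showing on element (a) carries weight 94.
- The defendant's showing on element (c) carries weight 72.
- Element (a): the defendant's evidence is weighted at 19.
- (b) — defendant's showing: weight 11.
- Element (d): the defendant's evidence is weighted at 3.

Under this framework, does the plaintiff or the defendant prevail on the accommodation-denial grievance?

Stage 1 — burden on plaintiff; standard: a more-likely-than-not showing (weight exceeds 54).
    (a): 94 − 19 = 75 > 54 [met]
    (b): 88 − 11 = 77 > 54 [met]
  Stage 1 is satisfied; the onus moves to the defendant.
Stage 2 — burden on defendant; standard: a production showing (weight exceeds 12).
    (c): 72 − 60 = 12 ≤ 12 [not met]
  Stage 2 not carried; the defendant fails its burden.
The plaintiff prevails.

plaintiff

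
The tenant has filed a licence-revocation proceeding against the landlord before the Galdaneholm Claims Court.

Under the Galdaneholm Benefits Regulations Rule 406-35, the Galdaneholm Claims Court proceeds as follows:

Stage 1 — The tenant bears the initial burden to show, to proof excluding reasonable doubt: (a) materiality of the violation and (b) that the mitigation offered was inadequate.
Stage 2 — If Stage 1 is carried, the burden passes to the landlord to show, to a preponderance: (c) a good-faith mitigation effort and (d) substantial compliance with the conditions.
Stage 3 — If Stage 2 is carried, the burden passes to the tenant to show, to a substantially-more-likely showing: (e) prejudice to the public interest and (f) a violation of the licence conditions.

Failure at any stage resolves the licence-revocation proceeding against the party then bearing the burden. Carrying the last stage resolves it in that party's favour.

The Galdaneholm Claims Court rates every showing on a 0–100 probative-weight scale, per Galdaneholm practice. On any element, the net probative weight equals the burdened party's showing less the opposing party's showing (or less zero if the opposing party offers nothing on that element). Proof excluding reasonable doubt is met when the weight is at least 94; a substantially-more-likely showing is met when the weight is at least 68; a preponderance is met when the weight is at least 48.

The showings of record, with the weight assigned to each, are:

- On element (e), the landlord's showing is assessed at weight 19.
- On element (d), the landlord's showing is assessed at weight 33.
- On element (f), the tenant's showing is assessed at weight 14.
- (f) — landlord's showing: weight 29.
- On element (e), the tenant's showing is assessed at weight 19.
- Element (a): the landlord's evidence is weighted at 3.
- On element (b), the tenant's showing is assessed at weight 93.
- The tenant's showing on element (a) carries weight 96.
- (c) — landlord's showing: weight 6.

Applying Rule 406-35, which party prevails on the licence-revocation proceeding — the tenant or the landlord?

landlord

At Stage 1 the tenant must meet proof excluding reasonable doubt (weight is at least 94): on (a) the weight is 96 less the opposing 3 gives net 93, which does not reach 94, so (a) does not meet the standard; on (b) the weight is 93, < 94, so (b) does not meet the standard.
  Not every element is met, so the tenant fails to carry Stage 1.
So the landlord prevails.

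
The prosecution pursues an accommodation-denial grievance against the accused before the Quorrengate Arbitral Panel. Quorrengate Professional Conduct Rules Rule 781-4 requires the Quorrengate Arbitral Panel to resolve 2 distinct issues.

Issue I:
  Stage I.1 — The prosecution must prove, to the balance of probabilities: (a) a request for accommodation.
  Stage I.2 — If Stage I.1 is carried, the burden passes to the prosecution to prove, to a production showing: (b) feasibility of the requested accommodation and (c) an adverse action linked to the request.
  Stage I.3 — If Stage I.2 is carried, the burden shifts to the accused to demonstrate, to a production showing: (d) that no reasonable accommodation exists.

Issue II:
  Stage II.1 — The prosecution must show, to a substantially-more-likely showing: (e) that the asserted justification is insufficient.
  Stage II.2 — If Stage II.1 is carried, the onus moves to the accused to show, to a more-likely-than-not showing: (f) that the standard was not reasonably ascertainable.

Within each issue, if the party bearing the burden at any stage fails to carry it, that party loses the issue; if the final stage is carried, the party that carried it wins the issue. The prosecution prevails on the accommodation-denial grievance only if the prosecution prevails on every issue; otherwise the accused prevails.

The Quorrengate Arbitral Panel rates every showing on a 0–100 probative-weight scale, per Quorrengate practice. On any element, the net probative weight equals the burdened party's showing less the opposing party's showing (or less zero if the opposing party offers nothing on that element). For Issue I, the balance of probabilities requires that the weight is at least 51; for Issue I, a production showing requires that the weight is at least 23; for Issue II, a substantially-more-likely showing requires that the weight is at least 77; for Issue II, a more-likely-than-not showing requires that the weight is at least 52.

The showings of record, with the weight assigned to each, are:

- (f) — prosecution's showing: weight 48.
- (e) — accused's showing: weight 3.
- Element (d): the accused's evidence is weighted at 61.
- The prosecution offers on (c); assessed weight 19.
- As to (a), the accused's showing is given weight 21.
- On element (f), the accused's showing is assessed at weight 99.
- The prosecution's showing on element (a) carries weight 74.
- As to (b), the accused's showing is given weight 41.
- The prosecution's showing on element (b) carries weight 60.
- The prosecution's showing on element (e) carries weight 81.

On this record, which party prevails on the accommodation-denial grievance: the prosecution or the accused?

— Issue I —
Stage I.1 (prosecution, the balance of probabilities, weight is at least 51): (a) net 74−21=53 ≥ 51 — meets.
  Stage I.1 carried; the burden remains with the prosecution.
Stage I.2 (prosecution, a production showing, weight is at least 23): (b) net 60−41=19 < 23 — fails; (c) 19 < 23 — fails.
  Not every element is met, so the prosecution fails to carry Stage I.2.
The accused prevails on this issue.
— Issue II —
At Stage II.1 the prosecution must meet a substantially-more-likely showing (weight is at least 77): on (e) the weight is 81 less the opposing 3 gives net 78, which does reach 77, so (e) meets the standard.
  Stage II.1 is satisfied; the onus moves to the accused.
At Stage II.2 the accused must meet a more-likely-than-not showing (weight is at least 52): on (f) the weight is 99 less the opposing 48 gives net 51, < 52, so (f) does not meet the standard.
  The accused does not carry Stage II.2.
So the prosecution prevails on this issue.
Per-issue: Issue I → accused; Issue II → prosecution. The prosecution must prevail on every issue; overall, the accused prevails.

accused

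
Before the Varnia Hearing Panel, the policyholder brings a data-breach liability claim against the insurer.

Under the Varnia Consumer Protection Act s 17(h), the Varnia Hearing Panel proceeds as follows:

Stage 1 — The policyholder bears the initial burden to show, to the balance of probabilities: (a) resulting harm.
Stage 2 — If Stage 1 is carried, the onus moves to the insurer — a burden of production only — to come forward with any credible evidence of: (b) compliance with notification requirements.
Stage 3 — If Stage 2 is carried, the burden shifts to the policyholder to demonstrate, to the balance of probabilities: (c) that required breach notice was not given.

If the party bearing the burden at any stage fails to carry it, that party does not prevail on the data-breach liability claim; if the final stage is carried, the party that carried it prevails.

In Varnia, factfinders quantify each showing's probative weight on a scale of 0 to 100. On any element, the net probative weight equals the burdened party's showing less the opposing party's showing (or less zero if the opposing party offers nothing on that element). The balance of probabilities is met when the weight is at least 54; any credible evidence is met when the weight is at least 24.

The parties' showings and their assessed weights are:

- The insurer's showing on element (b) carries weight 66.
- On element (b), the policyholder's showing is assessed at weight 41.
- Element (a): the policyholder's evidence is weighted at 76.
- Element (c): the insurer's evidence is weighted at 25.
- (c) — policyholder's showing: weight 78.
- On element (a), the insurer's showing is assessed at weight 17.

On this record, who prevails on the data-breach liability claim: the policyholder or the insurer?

At Stage 1 the policyholder must meet the balance of probabilities (weight is at least 54): on (a) the weight is 76 less the opposing 17 gives net 59, ≥ 54, so (a) meets the standard.
  The policyholder carries Stage 1; the insurer now bears the burden.
At Stage 2 the insurer must meet any credible evidence (weight is at least 24): on (b) the weight is 66 less the opposing 41 gives net 25, ≥ 24, so (b) meets the standard.
  Stage 2 is satisfied; the onus moves to the policyholder.
At Stage 3 the policyholder must meet the balance of probabilities (weight is at least 54): on (c) the weight is 78 less the opposing 25 gives net 53, < 54, so (c) does not meet the standard.
  Not every element is met, so the policyholder fails to carry Stage 3.
The analysis ends at Stage 3; the insurer prevails.

insurer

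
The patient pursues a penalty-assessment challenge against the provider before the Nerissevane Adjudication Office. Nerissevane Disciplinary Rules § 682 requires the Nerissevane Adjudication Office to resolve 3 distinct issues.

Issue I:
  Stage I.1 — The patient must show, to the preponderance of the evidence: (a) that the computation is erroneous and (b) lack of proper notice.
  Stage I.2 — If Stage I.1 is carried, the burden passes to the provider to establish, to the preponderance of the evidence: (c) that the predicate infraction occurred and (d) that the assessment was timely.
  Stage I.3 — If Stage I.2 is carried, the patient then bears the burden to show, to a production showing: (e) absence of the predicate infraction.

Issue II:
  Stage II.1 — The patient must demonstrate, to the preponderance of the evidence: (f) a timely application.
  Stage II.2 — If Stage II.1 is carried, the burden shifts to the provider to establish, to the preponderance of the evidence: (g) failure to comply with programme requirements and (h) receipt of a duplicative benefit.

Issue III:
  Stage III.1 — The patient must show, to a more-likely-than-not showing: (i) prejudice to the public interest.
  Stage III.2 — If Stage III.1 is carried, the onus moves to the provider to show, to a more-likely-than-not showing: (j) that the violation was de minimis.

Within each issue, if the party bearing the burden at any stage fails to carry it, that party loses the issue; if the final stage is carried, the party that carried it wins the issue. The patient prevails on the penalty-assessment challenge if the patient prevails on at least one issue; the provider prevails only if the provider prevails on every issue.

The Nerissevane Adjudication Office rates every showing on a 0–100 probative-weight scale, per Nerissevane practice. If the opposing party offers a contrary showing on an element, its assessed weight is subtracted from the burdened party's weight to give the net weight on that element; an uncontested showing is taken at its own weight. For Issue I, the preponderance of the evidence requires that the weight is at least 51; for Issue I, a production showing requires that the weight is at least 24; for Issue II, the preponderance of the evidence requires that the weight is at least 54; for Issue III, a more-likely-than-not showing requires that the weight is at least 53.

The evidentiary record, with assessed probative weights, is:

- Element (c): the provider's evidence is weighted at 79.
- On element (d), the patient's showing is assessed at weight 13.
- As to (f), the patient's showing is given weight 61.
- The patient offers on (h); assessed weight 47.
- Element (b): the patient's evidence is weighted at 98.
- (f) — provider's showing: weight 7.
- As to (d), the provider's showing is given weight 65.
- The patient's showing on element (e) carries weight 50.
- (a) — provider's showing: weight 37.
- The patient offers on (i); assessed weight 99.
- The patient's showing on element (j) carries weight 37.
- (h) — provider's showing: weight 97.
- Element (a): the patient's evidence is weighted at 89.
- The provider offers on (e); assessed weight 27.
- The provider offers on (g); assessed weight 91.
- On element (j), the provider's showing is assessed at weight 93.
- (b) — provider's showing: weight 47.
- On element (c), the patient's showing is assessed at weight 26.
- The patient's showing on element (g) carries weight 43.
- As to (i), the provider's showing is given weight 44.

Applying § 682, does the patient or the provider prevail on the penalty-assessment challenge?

— Issue I —
Stage I.1 (patient, the preponderance of the evidence, weight is at least 51): (a) net 89−37=52 ≥ 51 — meets; (b) net 98−47=51 ≥ 51 — meets.
  The patient carries Stage I.1; the provider now bears the burden.
Stage I.2 (provider, the preponderance of the evidence, weight is at least 51): (c) net 79−26=53 ≥ 51 — meets; (d) net 65−13=52 ≥ 51 — meets.
  All elements met. The burden passes to the patient.
Stage I.3 (patient, a production showing, weight is at least 24): (e) net 50−27=23 < 24 — fails.
  Not every element is met, so the patient fails to carry Stage I.3.
So the provider prevails on this issue.
— Issue II —
Stage II.1 — burden on patient; standard: the preponderance of the evidence (weight is at least 54).
    (f): 61 − 7 = 54 ≥ 54 [met]
  Stage II.1 is satisfied; the onus moves to the provider.
Stage II.2 — burden on provider; standard: the preponderance of the evidence (weight is at least 54).
    (g): 91 − 43 = 48 < 54 [not met]
    (h): 97 − 47 = 50 < 54 [not met]
  Stage II.2 not carried; the provider fails its burden.
The patient prevails on this issue.
— Issue III —
Stage III.1 — burden on patient; standard: a more-likely-than-not showing (weight is at least 53).
    (i): 99 − 44 = 55 ≥ 53 [met]
  Stage III.1 carried; the burden shifts to the provider.
Stage III.2 — burden on provider; standard: a more-likely-than-not showing (weight is at least 53).
    (j): 93 − 37 = 56 ≥ 53 [met]
  All elements met at the final stage.
Every stage carried; the provider prevails on this issue.
Per-issue: Issue I → provider; Issue II → patient; Issue III → provider. The patient must prevail on at least one issue; overall, the patient prevails.

patient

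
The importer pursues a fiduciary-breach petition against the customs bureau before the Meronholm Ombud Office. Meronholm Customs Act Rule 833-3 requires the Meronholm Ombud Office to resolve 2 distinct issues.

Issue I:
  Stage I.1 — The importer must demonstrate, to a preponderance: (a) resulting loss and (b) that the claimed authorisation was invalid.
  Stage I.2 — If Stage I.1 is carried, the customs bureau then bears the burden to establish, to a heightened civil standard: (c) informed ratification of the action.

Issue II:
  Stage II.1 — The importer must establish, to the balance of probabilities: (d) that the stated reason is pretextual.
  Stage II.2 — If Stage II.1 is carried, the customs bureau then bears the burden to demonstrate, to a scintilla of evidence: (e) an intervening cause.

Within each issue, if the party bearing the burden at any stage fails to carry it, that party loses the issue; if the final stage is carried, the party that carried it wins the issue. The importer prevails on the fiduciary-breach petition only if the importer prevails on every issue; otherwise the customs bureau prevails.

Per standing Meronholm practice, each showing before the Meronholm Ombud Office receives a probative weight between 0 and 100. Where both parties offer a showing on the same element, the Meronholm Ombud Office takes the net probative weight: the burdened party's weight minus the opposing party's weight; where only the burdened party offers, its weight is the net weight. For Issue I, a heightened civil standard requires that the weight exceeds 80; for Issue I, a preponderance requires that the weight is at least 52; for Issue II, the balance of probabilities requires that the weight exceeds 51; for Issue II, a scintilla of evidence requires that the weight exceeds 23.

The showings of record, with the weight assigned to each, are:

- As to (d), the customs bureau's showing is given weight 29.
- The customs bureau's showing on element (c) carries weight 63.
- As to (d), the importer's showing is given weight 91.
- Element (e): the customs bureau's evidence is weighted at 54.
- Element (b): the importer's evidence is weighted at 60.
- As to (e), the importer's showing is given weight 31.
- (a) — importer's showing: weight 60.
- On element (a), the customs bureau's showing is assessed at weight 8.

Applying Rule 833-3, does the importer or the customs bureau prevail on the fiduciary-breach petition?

— Issue I —
At Stage I.1 the importer must meet a preponderance (weight is at least 52): on (a) the weight is 60 less the opposing 8 gives net 52, which does reach 52, so (a) meets the standard; on (b) the weight is 60, which does reach 52, so (b) meets the standard.
  The importer carries Stage I.1; the customs bureau now bears the burden.
At Stage I.2 the customs bureau must meet a heightened civil standard (weight exceeds 80): on (c) the weight is 63, which does not exceed 80, so (c) does not meet the standard.
  Not every element is met, so the customs bureau fails to carry Stage I.2.
So the importer prevails on this issue.
— Issue II —
At Stage II.1 the importer must meet the balance of probabilities (weight exceeds 51): on (d) the weight is 91 less the opposing 29 gives net 62, which does exceed 51, so (d) meets the standard.
  All elements met. The burden passes to the customs bureau.
At Stage II.2 the customs bureau must meet a scintilla of evidence (weight exceeds 23): on (e) the weight is 54 less the opposing 31 gives net 23, ≤ 23, so (e) does not meet the standard.
  Stage II.2 not carried; the customs bureau fails its burden.
So the importer prevails on this issue.
Per-issue: Issue I → importer; Issue II → importer. The importer must prevail on every issue; overall, the importer prevails.

importer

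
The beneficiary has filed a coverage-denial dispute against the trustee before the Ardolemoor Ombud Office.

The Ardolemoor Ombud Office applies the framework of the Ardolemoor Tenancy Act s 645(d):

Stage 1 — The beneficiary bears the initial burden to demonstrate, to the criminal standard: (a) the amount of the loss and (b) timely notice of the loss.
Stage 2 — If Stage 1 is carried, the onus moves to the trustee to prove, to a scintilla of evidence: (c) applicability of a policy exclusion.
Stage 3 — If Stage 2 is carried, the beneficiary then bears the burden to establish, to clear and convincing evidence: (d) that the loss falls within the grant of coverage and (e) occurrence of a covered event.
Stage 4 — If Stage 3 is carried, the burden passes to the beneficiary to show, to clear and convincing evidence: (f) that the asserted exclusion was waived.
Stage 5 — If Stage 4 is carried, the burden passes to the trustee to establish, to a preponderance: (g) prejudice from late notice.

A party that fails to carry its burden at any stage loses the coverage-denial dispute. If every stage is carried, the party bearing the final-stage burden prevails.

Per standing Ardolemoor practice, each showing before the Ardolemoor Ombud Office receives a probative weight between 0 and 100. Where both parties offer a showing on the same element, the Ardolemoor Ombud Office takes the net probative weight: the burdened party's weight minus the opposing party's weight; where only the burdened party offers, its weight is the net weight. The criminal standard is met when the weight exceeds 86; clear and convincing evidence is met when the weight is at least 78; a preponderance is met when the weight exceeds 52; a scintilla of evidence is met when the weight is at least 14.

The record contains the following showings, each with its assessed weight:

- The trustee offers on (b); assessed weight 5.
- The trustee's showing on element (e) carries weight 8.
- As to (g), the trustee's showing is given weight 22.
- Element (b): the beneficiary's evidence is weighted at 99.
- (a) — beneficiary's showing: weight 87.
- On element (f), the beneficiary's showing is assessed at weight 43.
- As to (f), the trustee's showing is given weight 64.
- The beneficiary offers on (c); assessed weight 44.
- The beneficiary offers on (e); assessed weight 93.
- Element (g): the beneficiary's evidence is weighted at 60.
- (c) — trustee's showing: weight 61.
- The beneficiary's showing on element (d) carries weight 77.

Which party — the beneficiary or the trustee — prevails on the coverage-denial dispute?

Stage 1 — burden on beneficiary; standard: the criminal standard (weight exceeds 86).
    (a): 87 > 86 [met]
    (b): 99 − 5 = 94 > 86 [met]
  Stage 1 carried; the burden shifts to the trustee.
Stage 2 — burden on trustee; standard: a scintilla of evidence (weight is at least 14).
    (c): 61 − 44 = 17 ≥ 14 [met]
  Stage 2 is satisfied; the onus moves to the beneficiary.
Stage 3 — burden on beneficiary; standard: clear and convincing evidence (weight is at least 78).
    (d): 77 < 78 [not met]
    (e): 93 − 8 = 85 ≥ 78 [met]
  The beneficiary does not carry Stage 3.
The trustee prevails.

trustee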